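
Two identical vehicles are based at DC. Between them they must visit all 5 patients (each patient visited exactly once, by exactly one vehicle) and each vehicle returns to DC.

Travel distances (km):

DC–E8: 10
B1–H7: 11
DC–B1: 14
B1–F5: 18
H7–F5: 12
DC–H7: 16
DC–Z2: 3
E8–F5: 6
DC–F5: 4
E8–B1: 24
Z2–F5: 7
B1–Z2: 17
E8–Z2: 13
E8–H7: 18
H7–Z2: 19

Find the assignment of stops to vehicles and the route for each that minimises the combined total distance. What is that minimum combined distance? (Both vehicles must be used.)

Check every non-empty split of the stops between the two vehicles; for each half take its own optimal tour:
  {E8} + {B1, H7, Z2, F5}: 20 + 47 = 67
  {B1} + {E8, H7, Z2, F5}: 28 + 50 = 78
  {E8, B1} + {H7, Z2, F5}: 48 + 38 = 86
  {H7} + {E8, B1, Z2, F5}: 32 + 54 = 86
  {E8, H7} + {B1, Z2, F5}: 44 + 42 = 86
  {B1, H7} + {E8, Z2, F5}: 41 + 26 = 67
  … (15 splits in total)
  {Z2} + {E8, B1, H7, F5}: 6 + 53 = 59  ← best
Best: vehicle 1 DC → Z2 → DC = 6; vehicle 2 DC → E8 → F5 → H7 → B1 → DC = 53; combined 59.

Minimum combined distance: 59 km.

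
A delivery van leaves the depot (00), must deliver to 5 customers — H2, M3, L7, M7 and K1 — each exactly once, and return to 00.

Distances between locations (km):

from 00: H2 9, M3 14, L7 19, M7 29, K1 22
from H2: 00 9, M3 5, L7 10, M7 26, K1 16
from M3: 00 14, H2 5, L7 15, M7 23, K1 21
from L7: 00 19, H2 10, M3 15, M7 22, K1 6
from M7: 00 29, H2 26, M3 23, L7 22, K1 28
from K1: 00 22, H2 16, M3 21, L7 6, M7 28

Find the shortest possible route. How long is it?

Shortest round trip = 87 km.

There are 60 distinct closed tours to check (reversals are equivalent).
00-H2-M3-L7-M7-K1-00: 9+5+15+22+28+22 = 101
00-H2-M3-L7-K1-M7-00: 9+5+15+6+28+29 = 92
00-H2-M3-M7-L7-K1-00: 9+5+23+22+6+22 = 87
00-H2-M3-M7-K1-L7-00: 9+5+23+28+6+19 = 90
00-H2-M3-K1-L7-M7-00: 9+5+21+6+22+29 = 92
00-H2-M3-K1-M7-L7-00: 9+5+21+28+22+19 = 104
00-H2-L7-M3-M7-K1-00: 9+10+15+23+28+22 = 107
00-H2-L7-M3-K1-M7-00: 9+10+15+21+28+29 = 112
00-H2-L7-M7-M3-K1-00: 9+10+22+23+21+22 = 107
00-H2-L7-M7-K1-M3-00: 9+10+22+28+21+14 = 104
00-H2-L7-K1-M3-M7-00: 9+10+6+21+23+29 = 98
00-H2-L7-K1-M7-M3-00: 9+10+6+28+23+14 = 90
00-H2-M7-M3-L7-K1-00: 9+26+23+15+6+22 = 101
00-H2-M7-M3-K1-L7-00: 9+26+23+21+6+19 = 104
… (46 more)
The minimum is 87.
One optimal route: 00 → H2 → M3 → M7 → L7 → K1 → 00 (or its reverse).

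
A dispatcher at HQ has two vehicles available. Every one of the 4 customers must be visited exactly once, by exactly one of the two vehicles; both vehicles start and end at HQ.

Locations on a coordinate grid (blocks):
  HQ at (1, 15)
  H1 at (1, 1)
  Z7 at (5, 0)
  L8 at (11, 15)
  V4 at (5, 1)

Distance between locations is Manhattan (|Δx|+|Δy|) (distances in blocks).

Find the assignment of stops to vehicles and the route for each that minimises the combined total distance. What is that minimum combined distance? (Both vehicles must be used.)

Minimum combined distance: 58 blocks.

Try each way of splitting the stops between the two vehicles (each non-empty) and, for each split, find the best tour for each vehicle:
  {H1} + {Z7, L8, V4}: 28 + 50 = 78
  {Z7} + {H1, L8, V4}: 38 + 48 = 86
  {H1, Z7} + {L8, V4}: 38 + 48 = 86
  {L8} + {H1, Z7, V4}: 20 + 38 = 58
  {H1, L8} + {Z7, V4}: 48 + 38 = 86
  {Z7, L8} + {H1, V4}: 50 + 36 = 86
  … (7 splits in total)
Best: vehicle 1 HQ → L8 → HQ = 20; vehicle 2 HQ → H1 → Z7 → V4 → HQ = 38; combined 58.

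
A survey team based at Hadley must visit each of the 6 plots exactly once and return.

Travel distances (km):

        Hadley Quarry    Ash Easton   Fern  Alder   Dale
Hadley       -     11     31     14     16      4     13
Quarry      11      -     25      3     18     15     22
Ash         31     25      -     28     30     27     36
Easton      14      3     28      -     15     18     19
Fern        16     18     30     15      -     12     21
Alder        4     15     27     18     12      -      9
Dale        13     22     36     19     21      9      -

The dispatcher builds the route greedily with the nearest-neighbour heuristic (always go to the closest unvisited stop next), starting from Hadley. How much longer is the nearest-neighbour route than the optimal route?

Hadley: Alder=4, Quarry=11, Dale=13, Easton=14, Fern=16, Ash=31 ⇒ Alder
Alder: Dale=9, Fern=12, Quarry=15, Easton=18, Ash=27 ⇒ Dale
Dale: Easton=19, Fern=21, Quarry=22, Ash=36 ⇒ Easton
Easton: Quarry=3, Fern=15, Ash=28 ⇒ Quarry
Quarry: Fern=18, Ash=25 ⇒ Fern
Fern: Ash=30 ⇒ Ash
NN route Hadley → Alder → Dale → Easton → Quarry → Fern → Ash → Hadley costs 114.
Optimal: Hadley → Quarry → Easton → Ash → Fern → Alder → Dale → Hadley costs 106 (by enumerating all 360 distinct tours).
Excess = 114 − 106 = 8.

8 km longer than the optimal tour.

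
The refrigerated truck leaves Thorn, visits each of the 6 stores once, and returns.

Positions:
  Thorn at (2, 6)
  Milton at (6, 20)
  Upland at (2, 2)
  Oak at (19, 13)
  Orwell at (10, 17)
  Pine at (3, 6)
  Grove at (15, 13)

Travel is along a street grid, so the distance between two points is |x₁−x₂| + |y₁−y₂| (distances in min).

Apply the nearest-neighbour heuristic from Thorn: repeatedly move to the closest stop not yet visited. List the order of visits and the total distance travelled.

At Thorn the remaining stops are Pine 1, Upland 4, Milton 18, Orwell 19, Grove 20, Oak 24; go to Pine.
At Pine the remaining stops are Upland 5, Milton 17, Orwell 18, Grove 19, Oak 23; go to Upland.
At Upland the remaining stops are Milton 22, Orwell 23, Grove 24, Oak 28; go to Milton.
At Milton the remaining stops are Orwell 7, Grove 16, Oak 20; go to Orwell.
At Orwell the remaining stops are Grove 9, Oak 13; go to Grove.
At Grove the remaining stops are Oak 4; go to Oak.
Return Oak→Thorn: 24.
Total = 1 + 5 + 22 + 7 + 9 + 4 + 24 = 72.

Total distance 72 min via the nearest-neighbour route Thorn → Pine → Upland → Milton → Orwell → Grove → Oak → Thorn.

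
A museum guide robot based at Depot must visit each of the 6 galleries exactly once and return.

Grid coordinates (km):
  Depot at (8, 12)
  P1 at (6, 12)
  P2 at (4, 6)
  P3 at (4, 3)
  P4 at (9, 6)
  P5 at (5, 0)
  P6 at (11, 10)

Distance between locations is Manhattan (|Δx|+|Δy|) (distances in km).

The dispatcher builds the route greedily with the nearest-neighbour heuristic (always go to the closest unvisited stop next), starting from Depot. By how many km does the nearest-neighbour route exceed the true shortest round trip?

From Depot: P1=2, P6=5, P4=7, P2=10, P3=13, P5=15 → choose P1 (2).
From P1: P6=7, P2=8, P4=9, P3=11, P5=13 → choose P6 (7).
From P6: P4=6, P2=11, P3=14, P5=16 → choose P4 (6).
From P4: P2=5, P3=8, P5=10 → choose P2 (5).
From P2: P3=3, P5=7 → choose P3 (3).
From P3: P5=4 → choose P5 (4).
NN route Depot → P1 → P6 → P4 → P2 → P3 → P5 → Depot costs 42.
Optimal: Depot → P1 → P2 → P3 → P5 → P4 → P6 → Depot costs 38 (by enumerating all 360 distinct tours).
Excess = 42 − 38 = 4.

Excess over optimum: 4 km.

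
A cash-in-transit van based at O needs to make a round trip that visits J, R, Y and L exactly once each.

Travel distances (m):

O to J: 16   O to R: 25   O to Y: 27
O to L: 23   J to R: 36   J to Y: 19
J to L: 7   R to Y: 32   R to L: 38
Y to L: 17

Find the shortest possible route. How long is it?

O-J-R-Y-L-O: 16+36+32+17+23 = 124
O-J-R-L-Y-O: 16+36+38+17+27 = 134
O-J-Y-R-L-O: 16+19+32+38+23 = 128
O-J-Y-L-R-O: 16+19+17+38+25 = 115
O-J-L-R-Y-O: 16+7+38+32+27 = 120
O-J-L-Y-R-O: 16+7+17+32+25 = 97
O-R-J-Y-L-O: 25+36+19+17+23 = 120
O-R-J-L-Y-O: 25+36+7+17+27 = 112
O-R-Y-J-L-O: 25+32+19+7+23 = 106
O-R-L-J-Y-O: 25+38+7+19+27 = 116
O-Y-J-R-L-O: 27+19+36+38+23 = 143
O-Y-R-J-L-O: 27+32+36+7+23 = 125
The minimum is 97.
One optimal route: O → J → L → Y → R → O (or its reverse).

Minimum total distance: 97 m.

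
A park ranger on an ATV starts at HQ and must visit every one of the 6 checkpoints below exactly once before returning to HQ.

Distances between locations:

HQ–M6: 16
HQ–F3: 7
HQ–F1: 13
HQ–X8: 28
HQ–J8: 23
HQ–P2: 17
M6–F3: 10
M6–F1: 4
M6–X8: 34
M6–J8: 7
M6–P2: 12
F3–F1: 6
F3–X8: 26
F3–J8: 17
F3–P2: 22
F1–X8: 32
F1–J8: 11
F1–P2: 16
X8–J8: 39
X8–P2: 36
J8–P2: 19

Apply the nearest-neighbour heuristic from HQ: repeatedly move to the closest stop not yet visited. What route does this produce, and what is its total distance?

Nearest-neighbour total = 107; route HQ → F3 → F1 → M6 → J8 → P2 → X8 → HQ.

From HQ: distances to unvisited — F3=7, F1=13, M6=16, P2=17, J8=23, X8=28. Nearest is F3 (7).
From F3: distances to unvisited — F1=6, M6=10, J8=17, P2=22, X8=26. Nearest is F1 (6).
From F1: distances to unvisited — M6=4, J8=11, P2=16, X8=32. Nearest is M6 (4).
From M6: distances to unvisited — J8=7, P2=12, X8=34. Nearest is J8 (7).
From J8: distances to unvisited — P2=19, X8=39. Nearest is P2 (19).
From P2: distances to unvisited — X8=36. Nearest is X8 (36).
Return X8→HQ: 28.
Total = 7 + 6 + 4 + 7 + 19 + 36 + 28 = 107.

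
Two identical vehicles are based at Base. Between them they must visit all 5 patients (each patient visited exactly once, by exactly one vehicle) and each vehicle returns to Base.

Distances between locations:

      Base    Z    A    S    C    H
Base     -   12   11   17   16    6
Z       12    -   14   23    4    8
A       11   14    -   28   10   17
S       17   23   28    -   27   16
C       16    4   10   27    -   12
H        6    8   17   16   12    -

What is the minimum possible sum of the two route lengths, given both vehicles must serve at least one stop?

Minimum combined distance: 73.

There are 2^4 − 1 = 15 ways to divide the 5 stops into two non-empty groups. For each, the best each vehicle can do is its own shortest tour through its group:
  {Z} + {A, S, C, H}: 24 + 66 = 90
  {A} + {Z, S, C, H}: 22 + 61 = 83
  {Z, A} + {S, C, H}: 37 + 61 = 98
  {S} + {Z, A, C, H}: 34 + 39 = 73
  {Z, S} + {A, C, H}: 52 + 39 = 91
  {A, S} + {Z, C, H}: 56 + 34 = 90
  … (15 splits in total)
Best: vehicle 1 Base → S → Base = 34; vehicle 2 Base → A → C → Z → H → Base = 39; combined 73.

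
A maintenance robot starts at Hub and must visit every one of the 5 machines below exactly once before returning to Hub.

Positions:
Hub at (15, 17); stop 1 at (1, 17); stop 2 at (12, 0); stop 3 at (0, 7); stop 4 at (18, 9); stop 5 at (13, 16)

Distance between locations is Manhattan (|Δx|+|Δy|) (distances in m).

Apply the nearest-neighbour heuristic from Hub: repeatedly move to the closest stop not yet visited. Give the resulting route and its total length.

Hub → [stop 5:3 / stop 4:11 / stop 1:14 / stop 2:20 / stop 3:25] → stop 5 (3)
stop 5 → [stop 4:12 / stop 1:13 / stop 2:17 / stop 3:22] → stop 4 (12)
stop 4 → [stop 2:15 / stop 3:20 / stop 1:25] → stop 2 (15)
stop 2 → [stop 3:19 / stop 1:28] → stop 3 (19)
stop 3 → [stop 1:11] → stop 1 (11)
Return stop 1→Hub: 14.
Total = 3 + 12 + 15 + 19 + 11 + 14 = 74.

Nearest-neighbour total = 74 m; route Hub → stop 5 → stop 4 → stop 2 → stop 3 → stop 1 → Hub.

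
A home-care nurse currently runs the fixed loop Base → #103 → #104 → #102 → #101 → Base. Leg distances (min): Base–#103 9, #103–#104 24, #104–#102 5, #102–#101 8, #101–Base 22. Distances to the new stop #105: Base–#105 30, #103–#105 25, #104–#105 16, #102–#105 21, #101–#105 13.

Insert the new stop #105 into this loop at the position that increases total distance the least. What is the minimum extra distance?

Minimum extra distance: 17 min, inserting #105 between #103 and #104.

Insertion cost between consecutive stops i–j is d(i,#105) + d(#105,j) − d(i,j):
  between Base and #103: 30 + 25 − 9 = 46
  between #103 and #104: 25 + 16 − 24 = 17
  between #104 and #102: 16 + 21 − 5 = 32
  between #102 and #101: 21 + 13 − 8 = 26
  between #101 and Base: 13 + 30 − 22 = 21
Cheapest insertion is between #103 and #104, adding 17.
New total = 68 + 17 = 85.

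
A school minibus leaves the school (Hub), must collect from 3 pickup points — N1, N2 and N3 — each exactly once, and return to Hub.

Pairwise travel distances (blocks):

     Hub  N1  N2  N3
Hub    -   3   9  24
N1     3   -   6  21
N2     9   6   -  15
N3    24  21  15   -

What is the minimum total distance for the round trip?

Shortest round trip = 48 blocks.

With 3 stops there are 3!/2 = 3 distinct round trips (a route and its reverse cost the same).
Hub → N1 → N2 → N3 → Hub: 3+6+15+24 = 48
Hub → N1 → N3 → N2 → Hub: 3+21+15+9 = 48
Hub → N2 → N1 → N3 → Hub: 9+6+21+24 = 60
The minimum is 48.
One optimal route: Hub → N1 → N2 → N3 → Hub (or its reverse).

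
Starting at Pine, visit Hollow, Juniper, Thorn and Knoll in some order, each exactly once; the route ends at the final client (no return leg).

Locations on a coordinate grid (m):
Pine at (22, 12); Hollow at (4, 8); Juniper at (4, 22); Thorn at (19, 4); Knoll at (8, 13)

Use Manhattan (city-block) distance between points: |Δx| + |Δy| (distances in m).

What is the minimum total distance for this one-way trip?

There are 4! = 24 possible orderings.
Pine→Hollow→Juniper→Thorn→Knoll: 22+14+33+20 = 89
Pine→Hollow→Juniper→Knoll→Thorn: 22+14+13+20 = 69
Pine→Hollow→Thorn→Juniper→Knoll: 22+19+33+13 = 87
Pine→Hollow→Thorn→Knoll→Juniper: 22+19+20+13 = 74
Pine→Hollow→Knoll→Juniper→Thorn: 22+9+13+33 = 77
Pine→Hollow→Knoll→Thorn→Juniper: 22+9+20+33 = 84
Pine→Juniper→Hollow→Thorn→Knoll: 28+14+19+20 = 81
Pine→Juniper→Hollow→Knoll→Thorn: 28+14+9+20 = 71
Pine→Juniper→Thorn→Hollow→Knoll: 28+33+19+9 = 89
Pine→Juniper→Thorn→Knoll→Hollow: 28+33+20+9 = 90
Pine→Juniper→Knoll→Hollow→Thorn: 28+13+9+19 = 69
Pine→Juniper→Knoll→Thorn→Hollow: 28+13+20+19 = 80
Pine→Thorn→Hollow→Juniper→Knoll: 11+19+14+13 = 57
Pine→Thorn→Hollow→Knoll→Juniper: 11+19+9+13 = 52
… (10 more)
The minimum is 52.
One shortest path: Pine → Thorn → Hollow → Knoll → Juniper.

Minimum one-way distance = 52 m.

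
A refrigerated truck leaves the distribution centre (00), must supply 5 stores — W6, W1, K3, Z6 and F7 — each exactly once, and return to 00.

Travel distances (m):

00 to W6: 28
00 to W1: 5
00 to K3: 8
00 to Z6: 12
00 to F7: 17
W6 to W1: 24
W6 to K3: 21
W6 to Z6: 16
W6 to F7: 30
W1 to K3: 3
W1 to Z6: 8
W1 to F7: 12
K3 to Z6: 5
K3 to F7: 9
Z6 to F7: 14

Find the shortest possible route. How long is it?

Shortest round trip = 75 m.

With 5 stops there are 5!/2 = 60 distinct round trips (a route and its reverse cost the same).
00-W6-W1-K3-Z6-F7-00: 28+24+3+5+14+17 = 91
00-W6-W1-K3-F7-Z6-00: 28+24+3+9+14+12 = 90
00-W6-W1-Z6-K3-F7-00: 28+24+8+5+9+17 = 91
00-W6-W1-Z6-F7-K3-00: 28+24+8+14+9+8 = 91
00-W6-W1-F7-K3-Z6-00: 28+24+12+9+5+12 = 90
00-W6-W1-F7-Z6-K3-00: 28+24+12+14+5+8 = 91
00-W6-K3-W1-Z6-F7-00: 28+21+3+8+14+17 = 91
00-W6-K3-W1-F7-Z6-00: 28+21+3+12+14+12 = 90
00-W6-K3-Z6-W1-F7-00: 28+21+5+8+12+17 = 91
00-W6-K3-Z6-F7-W1-00: 28+21+5+14+12+5 = 85
00-W6-K3-F7-W1-Z6-00: 28+21+9+12+8+12 = 90
00-W6-K3-F7-Z6-W1-00: 28+21+9+14+8+5 = 85
00-W6-Z6-W1-K3-F7-00: 28+16+8+3+9+17 = 81
00-W6-Z6-W1-F7-K3-00: 28+16+8+12+9+8 = 81
… (46 more)
00-W6-Z6-K3-F7-W1-00: 28+16+5+9+12+5 = 75  ← best
The minimum is 75.
One optimal route: 00 → W6 → Z6 → K3 → F7 → W1 → 00 (or its reverse).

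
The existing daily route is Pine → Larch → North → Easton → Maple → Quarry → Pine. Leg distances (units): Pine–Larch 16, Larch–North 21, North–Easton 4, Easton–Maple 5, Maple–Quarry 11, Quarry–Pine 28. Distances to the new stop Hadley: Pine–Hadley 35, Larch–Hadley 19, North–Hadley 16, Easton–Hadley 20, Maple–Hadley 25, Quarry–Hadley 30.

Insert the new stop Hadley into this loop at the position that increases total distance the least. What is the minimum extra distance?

Minimum extra distance: 14, inserting Hadley between Larch and North.

Insertion cost between consecutive stops i–j is d(i,Hadley) + d(Hadley,j) − d(i,j):
  between Pine and Larch: 35 + 19 − 16 = 38
  between Larch and North: 19 + 16 − 21 = 14
  between North and Easton: 16 + 20 − 4 = 32
  between Easton and Maple: 20 + 25 − 5 = 40
  between Maple and Quarry: 25 + 30 − 11 = 44
  between Quarry and Pine: 30 + 35 − 28 = 37
Cheapest insertion is between Larch and North, adding 14.
New total = 85 + 14 = 99.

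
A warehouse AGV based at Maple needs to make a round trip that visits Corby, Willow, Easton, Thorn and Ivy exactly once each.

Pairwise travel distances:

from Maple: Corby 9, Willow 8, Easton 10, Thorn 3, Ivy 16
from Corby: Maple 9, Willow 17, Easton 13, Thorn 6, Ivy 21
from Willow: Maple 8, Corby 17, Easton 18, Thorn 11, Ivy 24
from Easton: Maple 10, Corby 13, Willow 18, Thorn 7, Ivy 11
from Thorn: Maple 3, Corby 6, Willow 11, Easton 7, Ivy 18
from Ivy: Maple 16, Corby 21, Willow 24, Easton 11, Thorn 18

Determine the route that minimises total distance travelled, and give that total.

Minimum total distance: 65.

There are 60 distinct closed tours to check (reversals are equivalent).
Maple→Corby→Willow→Easton→Thorn→Ivy→Maple: 9+17+18+7+18+16 = 85
Maple→Corby→Willow→Easton→Ivy→Thorn→Maple: 9+17+18+11+18+3 = 76
Maple→Corby→Willow→Thorn→Easton→Ivy→Maple: 9+17+11+7+11+16 = 71
Maple→Corby→Willow→Thorn→Ivy→Easton→Maple: 9+17+11+18+11+10 = 76
Maple→Corby→Willow→Ivy→Easton→Thorn→Maple: 9+17+24+11+7+3 = 71
Maple→Corby→Willow→Ivy→Thorn→Easton→Maple: 9+17+24+18+7+10 = 85
Maple→Corby→Easton→Willow→Thorn→Ivy→Maple: 9+13+18+11+18+16 = 85
Maple→Corby→Easton→Willow→Ivy→Thorn→Maple: 9+13+18+24+18+3 = 85
Maple→Corby→Easton→Thorn→Willow→Ivy→Maple: 9+13+7+11+24+16 = 80
Maple→Corby→Easton→Thorn→Ivy→Willow→Maple: 9+13+7+18+24+8 = 79
Maple→Corby→Easton→Ivy→Willow→Thorn→Maple: 9+13+11+24+11+3 = 71
Maple→Corby→Easton→Ivy→Thorn→Willow→Maple: 9+13+11+18+11+8 = 70
Maple→Corby→Thorn→Willow→Easton→Ivy→Maple: 9+6+11+18+11+16 = 71
Maple→Corby→Thorn→Willow→Ivy→Easton→Maple: 9+6+11+24+11+10 = 71
… (46 more)
Maple→Corby→Thorn→Easton→Ivy→Willow→Maple: 9+6+7+11+24+8 = 65  ← best
The minimum is 65.
One optimal route: Maple → Corby → Thorn → Easton → Ivy → Willow → Maple (or its reverse).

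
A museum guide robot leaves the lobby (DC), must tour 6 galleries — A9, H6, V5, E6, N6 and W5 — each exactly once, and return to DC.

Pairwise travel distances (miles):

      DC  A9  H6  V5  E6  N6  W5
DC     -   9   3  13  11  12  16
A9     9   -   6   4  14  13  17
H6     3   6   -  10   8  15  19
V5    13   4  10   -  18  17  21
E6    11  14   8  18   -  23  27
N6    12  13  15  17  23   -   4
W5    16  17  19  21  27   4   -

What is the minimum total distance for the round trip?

DC → A9 → H6 → V5 → E6 → N6 → W5 → DC: 9+6+10+18+23+4+16 = 86
DC → A9 → H6 → V5 → E6 → W5 → N6 → DC: 9+6+10+18+27+4+12 = 86
DC → A9 → H6 → V5 → N6 → E6 → W5 → DC: 9+6+10+17+23+27+16 = 108
DC → A9 → H6 → V5 → N6 → W5 → E6 → DC: 9+6+10+17+4+27+11 = 84
DC → A9 → H6 → V5 → W5 → E6 → N6 → DC: 9+6+10+21+27+23+12 = 108
DC → A9 → H6 → V5 → W5 → N6 → E6 → DC: 9+6+10+21+4+23+11 = 84
DC → A9 → H6 → E6 → V5 → N6 → W5 → DC: 9+6+8+18+17+4+16 = 78
DC → A9 → H6 → E6 → V5 → W5 → N6 → DC: 9+6+8+18+21+4+12 = 78
… (352 more)
DC → H6 → E6 → A9 → V5 → N6 → W5 → DC: 3+8+14+4+17+4+16 = 66  ← best
The minimum is 66.
One optimal route: DC → H6 → E6 → A9 → V5 → N6 → W5 → DC (or its reverse).

Shortest round trip = 66 miles.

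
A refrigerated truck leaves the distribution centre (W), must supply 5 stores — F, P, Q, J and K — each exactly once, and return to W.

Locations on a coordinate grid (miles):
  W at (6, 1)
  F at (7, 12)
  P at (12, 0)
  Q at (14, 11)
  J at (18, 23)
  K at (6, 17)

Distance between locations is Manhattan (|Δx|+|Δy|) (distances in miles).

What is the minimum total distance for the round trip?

Minimum total distance: 72 miles.

W→F→P→Q→J→K→W: 12+17+13+16+18+16 = 92
W→F→P→Q→K→J→W: 12+17+13+14+18+34 = 108
W→F→P→J→Q→K→W: 12+17+29+16+14+16 = 104
W→F→P→J→K→Q→W: 12+17+29+18+14+18 = 108
W→F→P→K→Q→J→W: 12+17+23+14+16+34 = 116
W→F→P→K→J→Q→W: 12+17+23+18+16+18 = 104
W→F→Q→P→J→K→W: 12+8+13+29+18+16 = 96
W→F→Q→P→K→J→W: 12+8+13+23+18+34 = 108
W→F→Q→J→P→K→W: 12+8+16+29+23+16 = 104
W→F→Q→J→K→P→W: 12+8+16+18+23+7 = 84
W→F→Q→K→P→J→W: 12+8+14+23+29+34 = 120
W→F→Q→K→J→P→W: 12+8+14+18+29+7 = 88
W→F→J→P→Q→K→W: 12+22+29+13+14+16 = 106
W→F→J→P→K→Q→W: 12+22+29+23+14+18 = 118
… (46 more)
W→F→K→J→Q→P→W: 12+6+18+16+13+7 = 72  ← best
The minimum is 72.
One optimal route: W → F → K → J → Q → P → W (or its reverse).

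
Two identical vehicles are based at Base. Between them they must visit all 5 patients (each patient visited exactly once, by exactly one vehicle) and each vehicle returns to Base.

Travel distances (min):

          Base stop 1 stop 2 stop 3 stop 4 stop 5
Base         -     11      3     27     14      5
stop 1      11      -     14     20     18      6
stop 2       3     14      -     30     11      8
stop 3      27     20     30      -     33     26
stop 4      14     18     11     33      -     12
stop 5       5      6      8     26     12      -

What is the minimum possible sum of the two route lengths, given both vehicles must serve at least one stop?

Minimum combined distance: 84 min.

Try each way of splitting the stops between the two vehicles (each non-empty) and, for each split, find the best tour for each vehicle:
  {stop 1} + {stop 2, stop 3, stop 4, stop 5}: 22 + 78 = 100
  {stop 2} + {stop 1, stop 3, stop 4, stop 5}: 6 + 78 = 84
  {stop 1, stop 2} + {stop 3, stop 4, stop 5}: 28 + 77 = 105
  {stop 3} + {stop 1, stop 2, stop 4, stop 5}: 54 + 43 = 97
  {stop 1, stop 3} + {stop 2, stop 4, stop 5}: 58 + 31 = 89
  {stop 2, stop 3} + {stop 1, stop 4, stop 5}: 60 + 43 = 103
  … (15 splits in total)
Best: vehicle 1 Base → stop 2 → Base = 6; vehicle 2 Base → stop 4 → stop 3 → stop 1 → stop 5 → Base = 78; combined 84.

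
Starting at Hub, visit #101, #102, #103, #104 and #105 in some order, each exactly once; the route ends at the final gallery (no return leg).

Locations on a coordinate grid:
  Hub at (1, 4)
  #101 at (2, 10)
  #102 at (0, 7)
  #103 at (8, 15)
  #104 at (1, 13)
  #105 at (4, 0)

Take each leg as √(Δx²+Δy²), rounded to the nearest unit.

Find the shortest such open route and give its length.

There are 5! = 120 possible orderings.
Hub → #101 → #102 → #103 → #104 → #105: 6+4+11+7+13 = 41
Hub → #101 → #102 → #103 → #105 → #104: 6+4+11+16+13 = 50
Hub → #101 → #102 → #104 → #103 → #105: 6+4+6+7+16 = 39
Hub → #101 → #102 → #104 → #105 → #103: 6+4+6+13+16 = 45
Hub → #101 → #102 → #105 → #103 → #104: 6+4+8+16+7 = 41
Hub → #101 → #102 → #105 → #104 → #103: 6+4+8+13+7 = 38
Hub → #101 → #103 → #102 → #104 → #105: 6+8+11+6+13 = 44
Hub → #101 → #103 → #102 → #105 → #104: 6+8+11+8+13 = 46
Hub → #101 → #103 → #104 → #102 → #105: 6+8+7+6+8 = 35
Hub → #101 → #103 → #104 → #105 → #102: 6+8+7+13+8 = 42
Hub → #101 → #103 → #105 → #102 → #104: 6+8+16+8+6 = 44
Hub → #101 → #103 → #105 → #104 → #102: 6+8+16+13+6 = 49
Hub → #101 → #104 → #102 → #103 → #105: 6+3+6+11+16 = 42
Hub → #101 → #104 → #102 → #105 → #103: 6+3+6+8+16 = 39
… (106 more)
Hub → #105 → #102 → #101 → #104 → #103: 5+8+4+3+7 = 27  ← best
The minimum is 27.
One shortest path: Hub → #105 → #102 → #101 → #104 → #103.

Minimum one-way distance = 27.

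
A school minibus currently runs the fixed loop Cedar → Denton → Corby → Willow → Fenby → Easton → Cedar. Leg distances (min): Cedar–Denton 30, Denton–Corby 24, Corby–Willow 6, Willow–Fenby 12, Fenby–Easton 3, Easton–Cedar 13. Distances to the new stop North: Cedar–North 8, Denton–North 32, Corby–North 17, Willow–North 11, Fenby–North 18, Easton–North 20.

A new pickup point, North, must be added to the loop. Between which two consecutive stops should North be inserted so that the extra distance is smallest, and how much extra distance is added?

Insertion cost between consecutive stops i–j is d(i,North) + d(North,j) − d(i,j):
  between Cedar and Denton: 8 + 32 − 30 = 10
  between Denton and Corby: 32 + 17 − 24 = 25
  between Corby and Willow: 17 + 11 − 6 = 22
  between Willow and Fenby: 11 + 18 − 12 = 17
  between Fenby and Easton: 18 + 20 − 3 = 35
  between Easton and Cedar: 20 + 8 − 13 = 15
Cheapest insertion is between Cedar and Denton, adding 10.
New total = 88 + 10 = 98.

Adding 10 min by placing North on the Cedar–Denton leg.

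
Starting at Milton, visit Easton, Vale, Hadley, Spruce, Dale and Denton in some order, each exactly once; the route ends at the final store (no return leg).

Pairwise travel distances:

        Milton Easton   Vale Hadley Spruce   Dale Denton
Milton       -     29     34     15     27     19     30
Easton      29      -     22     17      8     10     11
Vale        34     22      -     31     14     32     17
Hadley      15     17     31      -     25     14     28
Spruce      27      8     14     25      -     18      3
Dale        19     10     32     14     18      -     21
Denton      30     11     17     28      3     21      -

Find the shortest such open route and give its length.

There are 6! = 720 possible orderings.
Milton - Easton - Vale - Hadley - Spruce - Dale - Denton: 29+22+31+25+18+21 = 146
Milton - Easton - Vale - Hadley - Spruce - Denton - Dale: 29+22+31+25+3+21 = 131
Milton - Easton - Vale - Hadley - Dale - Spruce - Denton: 29+22+31+14+18+3 = 117
Milton - Easton - Vale - Hadley - Dale - Denton - Spruce: 29+22+31+14+21+3 = 120
Milton - Easton - Vale - Hadley - Denton - Spruce - Dale: 29+22+31+28+3+18 = 131
Milton - Easton - Vale - Hadley - Denton - Dale - Spruce: 29+22+31+28+21+18 = 149
Milton - Easton - Vale - Spruce - Hadley - Dale - Denton: 29+22+14+25+14+21 = 125
Milton - Easton - Vale - Spruce - Hadley - Denton - Dale: 29+22+14+25+28+21 = 139
… (712 more)
Milton - Hadley - Dale - Easton - Spruce - Denton - Vale: 15+14+10+8+3+17 = 67  ← best
The minimum is 67.
One shortest path: Milton → Hadley → Dale → Easton → Spruce → Denton → Vale.

67 — the minimum one-way total.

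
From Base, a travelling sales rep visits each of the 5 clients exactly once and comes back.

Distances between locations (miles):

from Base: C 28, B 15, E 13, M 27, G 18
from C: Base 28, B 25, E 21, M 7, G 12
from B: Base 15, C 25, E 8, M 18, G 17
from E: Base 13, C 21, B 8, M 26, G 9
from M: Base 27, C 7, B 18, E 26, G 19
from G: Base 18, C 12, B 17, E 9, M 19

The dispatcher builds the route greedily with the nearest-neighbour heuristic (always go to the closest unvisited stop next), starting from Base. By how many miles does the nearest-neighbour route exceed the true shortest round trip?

Base: E=13, B=15, G=18, M=27, C=28 ⇒ E
E: B=8, G=9, C=21, M=26 ⇒ B
B: G=17, M=18, C=25 ⇒ G
G: C=12, M=19 ⇒ C
C: M=7 ⇒ M
NN route Base → E → B → G → C → M → Base costs 84.
Optimal: Base → B → M → C → G → E → Base costs 74 (by enumerating all 60 distinct tours).
Excess = 84 − 74 = 10.

The nearest-neighbour route is 10 miles longer than optimal.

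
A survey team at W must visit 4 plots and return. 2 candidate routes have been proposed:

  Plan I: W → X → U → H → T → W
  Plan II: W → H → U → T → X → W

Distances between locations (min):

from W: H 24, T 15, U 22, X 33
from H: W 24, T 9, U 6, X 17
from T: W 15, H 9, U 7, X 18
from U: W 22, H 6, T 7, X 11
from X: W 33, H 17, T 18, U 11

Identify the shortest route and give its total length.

Plan I: 33 + 11 + 6 + 9 + 15 = 74
Plan II: 24 + 6 + 7 + 18 + 33 = 88

Shortest is Plan I, total 74 min.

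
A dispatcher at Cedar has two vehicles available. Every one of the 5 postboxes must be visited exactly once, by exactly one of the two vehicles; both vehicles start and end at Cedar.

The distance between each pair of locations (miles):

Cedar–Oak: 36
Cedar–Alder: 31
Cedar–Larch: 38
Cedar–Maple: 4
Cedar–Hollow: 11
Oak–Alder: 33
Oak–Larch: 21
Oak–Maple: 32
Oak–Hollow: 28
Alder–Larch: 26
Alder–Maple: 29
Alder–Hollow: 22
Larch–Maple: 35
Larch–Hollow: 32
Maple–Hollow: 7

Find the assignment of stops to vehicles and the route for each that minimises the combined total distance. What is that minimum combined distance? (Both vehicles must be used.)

Try each way of splitting the stops between the two vehicles (each non-empty) and, for each split, find the best tour for each vehicle:
  {Oak} + {Alder, Larch, Maple, Hollow}: 72 + 97 = 169
  {Alder} + {Oak, Larch, Maple, Hollow}: 62 + 98 = 160
  {Oak, Alder} + {Larch, Maple, Hollow}: 100 + 81 = 181
  {Larch} + {Oak, Alder, Maple, Hollow}: 76 + 102 = 178
  {Oak, Larch} + {Alder, Maple, Hollow}: 95 + 64 = 159
  {Alder, Larch} + {Oak, Maple, Hollow}: 95 + 75 = 170
  … (15 splits in total)
  {Maple} + {Oak, Alder, Larch, Hollow}: 8 + 116 = 124  ← best
Best: vehicle 1 Cedar → Maple → Cedar = 8; vehicle 2 Cedar → Oak → Larch → Alder → Hollow → Cedar = 116; combined 124.

Minimum combined distance: 124 miles.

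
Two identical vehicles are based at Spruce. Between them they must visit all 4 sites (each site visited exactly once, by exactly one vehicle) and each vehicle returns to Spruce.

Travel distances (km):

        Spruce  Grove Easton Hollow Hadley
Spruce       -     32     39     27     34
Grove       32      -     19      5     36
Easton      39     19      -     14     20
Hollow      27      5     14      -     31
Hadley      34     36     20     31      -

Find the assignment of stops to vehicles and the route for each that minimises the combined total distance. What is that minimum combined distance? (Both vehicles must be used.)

Minimum combined distance: 157 km.

Try each way of splitting the stops between the two vehicles (each non-empty) and, for each split, find the best tour for each vehicle:
  {Grove} + {Easton, Hollow, Hadley}: 64 + 95 = 159
  {Easton} + {Grove, Hollow, Hadley}: 78 + 102 = 180
  {Grove, Easton} + {Hollow, Hadley}: 90 + 92 = 182
  {Hollow} + {Grove, Easton, Hadley}: 54 + 105 = 159
  {Grove, Hollow} + {Easton, Hadley}: 64 + 93 = 157
  {Easton, Hollow} + {Grove, Hadley}: 80 + 102 = 182
  … (7 splits in total)
Best: vehicle 1 Spruce → Grove → Hollow → Spruce = 64; vehicle 2 Spruce → Easton → Hadley → Spruce = 93; combined 157.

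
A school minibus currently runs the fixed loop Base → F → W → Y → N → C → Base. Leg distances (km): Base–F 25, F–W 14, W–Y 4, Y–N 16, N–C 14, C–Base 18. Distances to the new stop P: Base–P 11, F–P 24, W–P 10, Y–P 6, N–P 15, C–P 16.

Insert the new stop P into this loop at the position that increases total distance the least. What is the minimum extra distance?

Minimum extra distance: 5 km, inserting P between Y and N.

Insertion cost between consecutive stops i–j is d(i,P) + d(P,j) − d(i,j):
  between Base and F: 11 + 24 − 25 = 10
  between F and W: 24 + 10 − 14 = 20
  between W and Y: 10 + 6 − 4 = 12
  between Y and N: 6 + 15 − 16 = 5
  between N and C: 15 + 16 − 14 = 17
  between C and Base: 16 + 11 − 18 = 9
Cheapest insertion is between Y and N, adding 5.
New total = 91 + 5 = 96.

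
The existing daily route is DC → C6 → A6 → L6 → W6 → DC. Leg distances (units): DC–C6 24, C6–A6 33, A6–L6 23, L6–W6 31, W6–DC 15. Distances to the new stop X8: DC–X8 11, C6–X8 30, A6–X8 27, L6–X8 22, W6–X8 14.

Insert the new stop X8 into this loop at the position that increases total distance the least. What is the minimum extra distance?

Adding 5 by placing X8 on the L6–W6 leg.

Insertion cost between consecutive stops i–j is d(i,X8) + d(X8,j) − d(i,j):
  between DC and C6: 11 + 30 − 24 = 17
  between C6 and A6: 30 + 27 − 33 = 24
  between A6 and L6: 27 + 22 − 23 = 26
  between L6 and W6: 22 + 14 − 31 = 5
  between W6 and DC: 14 + 11 − 15 = 10
Cheapest insertion is between L6 and W6, adding 5.
New total = 126 + 5 = 131.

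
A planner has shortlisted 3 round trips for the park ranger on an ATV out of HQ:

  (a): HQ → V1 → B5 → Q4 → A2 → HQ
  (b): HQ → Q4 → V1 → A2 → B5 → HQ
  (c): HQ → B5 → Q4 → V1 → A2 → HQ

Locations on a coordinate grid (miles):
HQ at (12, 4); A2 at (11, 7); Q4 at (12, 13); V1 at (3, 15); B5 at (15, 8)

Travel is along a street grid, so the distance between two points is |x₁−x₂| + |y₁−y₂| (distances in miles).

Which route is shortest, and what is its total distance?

Shortest is (c), total 46 miles.

(a): 20 + 19 + 8 + 7 + 4 = 58
(b): 9 + 11 + 16 + 5 + 7 = 48
(c): 7 + 8 + 11 + 16 + 4 = 46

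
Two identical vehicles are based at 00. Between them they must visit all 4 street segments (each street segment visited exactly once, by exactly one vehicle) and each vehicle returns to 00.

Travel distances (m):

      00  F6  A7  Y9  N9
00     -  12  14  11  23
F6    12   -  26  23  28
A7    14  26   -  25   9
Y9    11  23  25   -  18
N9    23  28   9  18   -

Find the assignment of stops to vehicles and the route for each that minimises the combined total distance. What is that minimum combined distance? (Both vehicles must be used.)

Minimum combined distance: 76 m.

There are 2^3 − 1 = 7 ways to divide the 4 stops into two non-empty groups. For each, the best each vehicle can do is its own shortest tour through its group:
  {F6} + {A7, Y9, N9}: 24 + 52 = 76
  {A7} + {F6, Y9, N9}: 28 + 69 = 97
  {F6, A7} + {Y9, N9}: 52 + 52 = 104
  {Y9} + {F6, A7, N9}: 22 + 63 = 85
  {F6, Y9} + {A7, N9}: 46 + 46 = 92
  {A7, Y9} + {F6, N9}: 50 + 63 = 113
  … (7 splits in total)
Best: vehicle 1 00 → F6 → 00 = 24; vehicle 2 00 → A7 → N9 → Y9 → 00 = 52; combined 76.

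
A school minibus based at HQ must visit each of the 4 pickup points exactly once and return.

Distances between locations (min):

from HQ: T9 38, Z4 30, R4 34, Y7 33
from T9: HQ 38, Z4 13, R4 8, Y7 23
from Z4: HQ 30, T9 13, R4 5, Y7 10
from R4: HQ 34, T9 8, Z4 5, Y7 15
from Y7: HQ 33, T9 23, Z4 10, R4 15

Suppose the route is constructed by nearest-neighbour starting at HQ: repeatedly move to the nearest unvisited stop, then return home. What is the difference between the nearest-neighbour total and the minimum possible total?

The nearest-neighbour route is 5 min longer than optimal.

HQ: Z4=30, Y7=33, R4=34, T9=38 ⇒ Z4
Z4: R4=5, Y7=10, T9=13 ⇒ R4
R4: T9=8, Y7=15 ⇒ T9
T9: Y7=23 ⇒ Y7
NN route HQ → Z4 → R4 → T9 → Y7 → HQ costs 99.
Optimal: HQ → T9 → R4 → Z4 → Y7 → HQ costs 94 (by enumerating all 12 distinct tours).
Excess = 99 − 94 = 5.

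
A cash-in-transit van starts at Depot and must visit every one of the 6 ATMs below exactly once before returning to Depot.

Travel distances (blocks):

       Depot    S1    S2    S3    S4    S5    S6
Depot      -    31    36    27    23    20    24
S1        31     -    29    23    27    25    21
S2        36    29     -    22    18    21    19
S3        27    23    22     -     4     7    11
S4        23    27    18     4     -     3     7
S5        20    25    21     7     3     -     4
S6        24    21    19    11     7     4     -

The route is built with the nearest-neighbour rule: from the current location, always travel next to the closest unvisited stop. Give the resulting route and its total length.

117 blocks along Depot → S5 → S4 → S3 → S6 → S2 → S1 → Depot.

At Depot the remaining stops are S5 20, S4 23, S6 24, S3 27, S1 31, S2 36; go to S5.
At S5 the remaining stops are S4 3, S6 4, S3 7, S2 21, S1 25; go to S4.
At S4 the remaining stops are S3 4, S6 7, S2 18, S1 27; go to S3.
At S3 the remaining stops are S6 11, S2 22, S1 23; go to S6.
At S6 the remaining stops are S2 19, S1 21; go to S2.
At S2 the remaining stops are S1 29; go to S1.
Return S1→Depot: 31.
Total = 20 + 3 + 4 + 11 + 19 + 29 + 31 = 117.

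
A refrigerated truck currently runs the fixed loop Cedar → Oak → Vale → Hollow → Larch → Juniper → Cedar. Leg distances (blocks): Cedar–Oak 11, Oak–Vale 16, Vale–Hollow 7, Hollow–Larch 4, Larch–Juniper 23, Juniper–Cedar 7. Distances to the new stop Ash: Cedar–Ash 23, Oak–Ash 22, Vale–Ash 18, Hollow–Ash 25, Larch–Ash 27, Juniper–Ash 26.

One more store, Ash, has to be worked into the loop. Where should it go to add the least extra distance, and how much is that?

Insertion cost between consecutive stops i–j is d(i,Ash) + d(Ash,j) − d(i,j):
  between Cedar and Oak: 23 + 22 − 11 = 34
  between Oak and Vale: 22 + 18 − 16 = 24
  between Vale and Hollow: 18 + 25 − 7 = 36
  between Hollow and Larch: 25 + 27 − 4 = 48
  between Larch and Juniper: 27 + 26 − 23 = 30
  between Juniper and Cedar: 26 + 23 − 7 = 42
Cheapest insertion is between Oak and Vale, adding 24.
New total = 68 + 24 = 92.

Minimum extra distance: 24 blocks, inserting Ash between Oak and Vale.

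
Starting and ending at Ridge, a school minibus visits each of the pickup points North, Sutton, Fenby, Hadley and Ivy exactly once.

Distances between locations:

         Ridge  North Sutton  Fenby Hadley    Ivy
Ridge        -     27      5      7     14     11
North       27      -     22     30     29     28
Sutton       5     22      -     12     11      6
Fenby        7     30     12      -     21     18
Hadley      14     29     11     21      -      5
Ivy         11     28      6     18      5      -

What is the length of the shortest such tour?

With 5 stops there are 5!/2 = 60 distinct round trips (a route and its reverse cost the same).
Ridge-North-Sutton-Fenby-Hadley-Ivy-Ridge: 27+22+12+21+5+11 = 98
Ridge-North-Sutton-Fenby-Ivy-Hadley-Ridge: 27+22+12+18+5+14 = 98
Ridge-North-Sutton-Hadley-Fenby-Ivy-Ridge: 27+22+11+21+18+11 = 110
Ridge-North-Sutton-Hadley-Ivy-Fenby-Ridge: 27+22+11+5+18+7 = 90
Ridge-North-Sutton-Ivy-Fenby-Hadley-Ridge: 27+22+6+18+21+14 = 108
Ridge-North-Sutton-Ivy-Hadley-Fenby-Ridge: 27+22+6+5+21+7 = 88
Ridge-North-Fenby-Sutton-Hadley-Ivy-Ridge: 27+30+12+11+5+11 = 96
Ridge-North-Fenby-Sutton-Ivy-Hadley-Ridge: 27+30+12+6+5+14 = 94
Ridge-North-Fenby-Hadley-Sutton-Ivy-Ridge: 27+30+21+11+6+11 = 106
Ridge-North-Fenby-Hadley-Ivy-Sutton-Ridge: 27+30+21+5+6+5 = 94
Ridge-North-Fenby-Ivy-Sutton-Hadley-Ridge: 27+30+18+6+11+14 = 106
Ridge-North-Fenby-Ivy-Hadley-Sutton-Ridge: 27+30+18+5+11+5 = 96
Ridge-North-Hadley-Sutton-Fenby-Ivy-Ridge: 27+29+11+12+18+11 = 108
Ridge-North-Hadley-Sutton-Ivy-Fenby-Ridge: 27+29+11+6+18+7 = 98
… (46 more)
Ridge-Sutton-Ivy-Hadley-North-Fenby-Ridge: 5+6+5+29+30+7 = 82  ← best
The minimum is 82.
One optimal route: Ridge → Sutton → Ivy → Hadley → North → Fenby → Ridge (or its reverse).

82 — the shortest possible round trip.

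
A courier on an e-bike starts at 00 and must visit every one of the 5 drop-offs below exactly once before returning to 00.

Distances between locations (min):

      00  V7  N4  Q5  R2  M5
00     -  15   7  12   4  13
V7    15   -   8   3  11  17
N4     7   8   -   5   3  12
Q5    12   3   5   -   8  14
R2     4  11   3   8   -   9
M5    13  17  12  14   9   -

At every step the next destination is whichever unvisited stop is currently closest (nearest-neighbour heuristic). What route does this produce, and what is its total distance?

From 00: distances to unvisited — R2=4, N4=7, Q5=12, M5=13, V7=15. Nearest is R2 (4).
From R2: distances to unvisited — N4=3, Q5=8, M5=9, V7=11. Nearest is N4 (3).
From N4: distances to unvisited — Q5=5, V7=8, M5=12. Nearest is Q5 (5).
From Q5: distances to unvisited — V7=3, M5=14. Nearest is V7 (3).
From V7: distances to unvisited — M5=17. Nearest is M5 (17).
Return M5→00: 13.
Total = 4 + 3 + 5 + 3 + 17 + 13 = 45.

Nearest-neighbour total = 45 min; route 00 → R2 → N4 → Q5 → V7 → M5 → 00.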